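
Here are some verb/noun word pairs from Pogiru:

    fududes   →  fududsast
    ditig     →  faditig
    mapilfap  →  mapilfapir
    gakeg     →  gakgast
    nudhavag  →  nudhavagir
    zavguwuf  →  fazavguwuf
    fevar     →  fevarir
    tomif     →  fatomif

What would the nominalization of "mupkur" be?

"mupkur" has last vowel 'u'. The one such stem in the data (zavguwuf → fazavguwuf) adds the prefix fa-, so the same rule applies.
The other patterns: stems whose last vowel is 'a' add -ir; stems whose last vowel is 'e' delete the last vowel and add -ast.
So mupkur → famupkur.

famupkur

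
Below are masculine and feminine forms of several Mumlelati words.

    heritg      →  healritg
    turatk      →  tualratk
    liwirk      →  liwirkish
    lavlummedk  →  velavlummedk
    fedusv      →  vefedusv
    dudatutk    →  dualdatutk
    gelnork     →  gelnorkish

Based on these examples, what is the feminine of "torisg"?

turatk and liwirk both end in -k yet inflect differently (tualratk, liwirkish), so the final letter is not what conditions the rule; the second-to-last letter is.
"torisg" has second-to-last letter 's'. The one such stem in the data (fedusv → vefedusv) adds the prefix ve-, so the same rule applies.
So torisg → vetorisg.

vetorisg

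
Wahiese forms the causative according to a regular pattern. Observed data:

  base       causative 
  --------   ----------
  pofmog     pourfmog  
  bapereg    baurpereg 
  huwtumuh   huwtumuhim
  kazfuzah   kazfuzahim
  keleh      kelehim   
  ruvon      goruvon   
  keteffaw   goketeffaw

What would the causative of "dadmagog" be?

bapereg and keleh both have last vowel 'e' yet inflect differently (baurpereg, kelehim), so the last vowel is not what conditions the rule; the final letter is.
"dadmagog" ends in -g. The stems ending in -g (pofmog → pourfmog, bapereg → baurpereg) insert -ur- after the first vowel.
The other patterns: stems ending in -h add -im; stems ending in -n or -w add the prefix go-.
So dadmagog → daurdmagog.

daurdmagog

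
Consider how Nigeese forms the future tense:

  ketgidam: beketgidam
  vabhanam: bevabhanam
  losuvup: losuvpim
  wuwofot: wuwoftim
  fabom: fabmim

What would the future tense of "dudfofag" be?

bedudfofag

ketgidam and fabom both end in -m yet inflect differently (beketgidam, fabmim), so the final letter is not what conditions the rule; the last vowel is.
"dudfofag" has last vowel 'a'. The stems whose last vowel is 'a' (ketgidam → beketgidam, vabhanam → bevabhanam) add the prefix be-.
The other pattern: stems whose last vowel is 'o' or 'u' delete the last vowel and add -im.
So dudfofag → bedudfofag.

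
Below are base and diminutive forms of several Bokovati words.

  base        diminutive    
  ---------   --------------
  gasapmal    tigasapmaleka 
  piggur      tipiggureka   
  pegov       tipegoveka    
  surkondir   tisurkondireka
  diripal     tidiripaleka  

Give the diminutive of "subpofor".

Every pair shown (gasapmal → tigasapmaleka, piggur → tipiggureka, pegov → tipegoveka, …) follows the same rule: add ti- … -eka around the stem.
So subpofor → tisubpoforeka.

tisubpoforeka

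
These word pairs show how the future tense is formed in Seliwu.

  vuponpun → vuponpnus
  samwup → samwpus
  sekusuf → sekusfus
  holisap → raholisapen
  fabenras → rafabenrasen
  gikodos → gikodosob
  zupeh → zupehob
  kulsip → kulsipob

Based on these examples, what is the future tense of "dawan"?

samwup and holisap both end in -p yet inflect differently (samwpus, raholisapen), so the final letter is not what conditions the rule; the last vowel is.
"dawan" has last vowel 'a'. The stems whose last vowel is 'a' (holisap → raholisapen, fabenras → rafabenrasen) add ra- … -en around the stem.
The other patterns: stems whose last vowel is 'u' delete the last vowel and add -us; stems whose last vowel is 'e', 'i' or 'o' add -ob.
So dawan → radawanen.

radawanen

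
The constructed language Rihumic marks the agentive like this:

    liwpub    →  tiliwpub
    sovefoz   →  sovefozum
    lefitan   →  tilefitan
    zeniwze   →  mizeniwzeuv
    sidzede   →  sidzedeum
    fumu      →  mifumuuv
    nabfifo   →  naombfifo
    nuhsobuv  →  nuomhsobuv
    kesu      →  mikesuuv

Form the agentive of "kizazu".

mikizazuuv

sidzede and zeniwze both end in -e yet inflect differently (sidzedeum, mizeniwzeuv), so the final letter is not what conditions the rule; the first letter is.
"kizazu" begins with k-. The one such stem in the data (kesu → mikesuuv) adds mi- … -uv around the stem, so the same rule applies.
So kizazu → mikizazuuv.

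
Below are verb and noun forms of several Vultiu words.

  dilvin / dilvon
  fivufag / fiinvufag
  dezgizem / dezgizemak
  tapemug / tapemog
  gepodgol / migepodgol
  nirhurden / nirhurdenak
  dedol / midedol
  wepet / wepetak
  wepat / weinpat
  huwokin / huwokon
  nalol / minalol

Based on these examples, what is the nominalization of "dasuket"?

wepat and wepet both end in -t yet inflect differently (weinpat, wepetak), so the final letter is not what conditions the rule; the last vowel is.
"dasuket" has last vowel 'e'. The stems whose last vowel is 'e' (nirhurden → nirhurdenak, dezgizem → dezgizemak, wepet → wepetak) add -ak.
The other patterns: stems whose last vowel is 'a' insert -in- after the first vowel; stems whose last vowel is 'o' add the prefix mi-; stems whose last vowel is 'i' or 'u' change the last vowel to 'o'.
So dasuket → dasuketak.

dasuketak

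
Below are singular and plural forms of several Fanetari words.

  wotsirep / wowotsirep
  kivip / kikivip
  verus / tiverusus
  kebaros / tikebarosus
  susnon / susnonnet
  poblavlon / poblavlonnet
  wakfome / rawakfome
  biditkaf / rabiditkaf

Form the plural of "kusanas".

kebaros and susnon both have last vowel 'o' yet inflect differently (tikebarosus, susnonnet), so the last vowel is not what conditions the rule; the final letter is.
"kusanas" ends in -s. The stems ending in -s (verus → tiverusus, kebaros → tikebarosus) add ti- … -us around the stem.
The other patterns: stems ending in -p repeat the first consonant+vowel as a prefix; stems ending in -n double the final consonant and add -et; stems ending in -e or -f add the prefix ra-.
So kusanas → tikusanasus.

tikusanasus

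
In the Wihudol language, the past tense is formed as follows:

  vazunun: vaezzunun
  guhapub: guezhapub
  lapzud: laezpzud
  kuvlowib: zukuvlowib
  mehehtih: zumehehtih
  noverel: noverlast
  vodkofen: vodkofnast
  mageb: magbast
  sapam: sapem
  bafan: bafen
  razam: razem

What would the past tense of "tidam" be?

tidem

guhapub and kuvlowib both end in -b yet inflect differently (guezhapub, zukuvlowib), so the final letter is not what conditions the rule; the last vowel is.
"tidam" has last vowel 'a'. The stems whose last vowel is 'a' (sapam → sapem, bafan → bafen, razam → razem) change the last vowel to 'e'.
So tidam → tidem.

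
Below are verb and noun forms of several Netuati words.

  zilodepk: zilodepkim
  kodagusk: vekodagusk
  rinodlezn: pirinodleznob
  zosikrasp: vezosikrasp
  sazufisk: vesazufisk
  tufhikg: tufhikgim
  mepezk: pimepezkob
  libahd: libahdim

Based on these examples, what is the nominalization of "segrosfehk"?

segrosfehkim

"segrosfehk" has second-to-last letter 'h'. The one such stem in the data (libahd → libahdim) adds -im, so the same rule applies.
The other patterns: stems whose second-to-last letter is 'z' add pi- … -ob around the stem; stems whose second-to-last letter is 's' add the prefix ve-.
So segrosfehk → segrosfehkim.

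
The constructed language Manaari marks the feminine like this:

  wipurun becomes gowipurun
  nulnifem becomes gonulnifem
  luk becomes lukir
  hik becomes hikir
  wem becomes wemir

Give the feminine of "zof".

nulnifem and wem both end in -m yet inflect differently (gonulnifem, wemir), so the final letter is not what conditions the rule; the number of vowels is.
"zof" has 1 vowel. The stems with 1 vowel (luk → lukir, hik → hikir, wem → wemir) add -ir.
So zof → zofir.

zofir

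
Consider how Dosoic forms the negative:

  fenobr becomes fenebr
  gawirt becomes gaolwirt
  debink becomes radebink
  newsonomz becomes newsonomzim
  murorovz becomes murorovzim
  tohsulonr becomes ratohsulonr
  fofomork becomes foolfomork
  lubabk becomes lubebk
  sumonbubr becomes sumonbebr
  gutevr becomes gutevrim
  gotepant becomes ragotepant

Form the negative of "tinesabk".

tinesebk

fofomork and lubabk both end in -k yet inflect differently (foolfomork, lubebk), so the final letter is not what conditions the rule; the second-to-last letter is.
"tinesabk" has second-to-last letter 'b'. The stems whose second-to-last letter is 'b' (lubabk → lubebk, fenobr → fenebr, sumonbubr → sumonbebr) change the last vowel to 'e'.
The other patterns: stems whose second-to-last letter is 'r' insert -ol- after the first vowel; stems whose second-to-last letter is 'n' add the prefix ra-; stems whose second-to-last letter is 'm' or 'v' add -im.
So tinesabk → tinesebk.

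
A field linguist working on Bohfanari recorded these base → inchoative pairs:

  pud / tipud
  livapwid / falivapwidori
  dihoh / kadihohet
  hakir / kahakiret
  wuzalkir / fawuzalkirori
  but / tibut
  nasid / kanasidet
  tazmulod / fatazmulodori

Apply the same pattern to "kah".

tikah

pud and nasid both end in -d yet inflect differently (tipud, kanasidet), so the final letter is not what conditions the rule; the number of vowels is.
"kah" has 1 vowel. The stems with 1 vowel (but → tibut, pud → tipud) add the prefix ti-.
The other patterns: stems with 2 vowels add ka- … -et around the stem; stems with 3 vowels add fa- … -ori around the stem.
So kah → tikah.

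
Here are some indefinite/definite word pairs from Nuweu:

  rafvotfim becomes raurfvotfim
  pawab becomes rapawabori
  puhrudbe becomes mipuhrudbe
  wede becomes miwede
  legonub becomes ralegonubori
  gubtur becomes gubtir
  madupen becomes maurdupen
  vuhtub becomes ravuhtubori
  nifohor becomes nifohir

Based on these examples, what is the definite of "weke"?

legonub and gubtur both have last vowel 'u' yet inflect differently (ralegonubori, gubtir), so the last vowel is not what conditions the rule; the final letter is.
"weke" ends in -e. The stems ending in -e (wede → miwede, puhrudbe → mipuhrudbe) add the prefix mi-.
The other patterns: stems ending in -b add ra- … -ori around the stem; stems ending in -r change the last vowel to 'i'; stems ending in -m or -n insert -ur- after the first vowel.
So weke → miweke.

miweke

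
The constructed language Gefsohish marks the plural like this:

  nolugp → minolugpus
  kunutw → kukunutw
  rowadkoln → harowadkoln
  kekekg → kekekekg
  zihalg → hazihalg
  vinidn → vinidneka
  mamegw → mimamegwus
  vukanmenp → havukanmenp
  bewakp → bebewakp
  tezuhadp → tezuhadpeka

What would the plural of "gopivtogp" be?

migopivtogpus

"gopivtogp" has second-to-last letter 'g'. The stems whose second-to-last letter is 'g' (nolugp → minolugpus, mamegw → mimamegwus) add mi- … -us around the stem.
So gopivtogp → migopivtogpus.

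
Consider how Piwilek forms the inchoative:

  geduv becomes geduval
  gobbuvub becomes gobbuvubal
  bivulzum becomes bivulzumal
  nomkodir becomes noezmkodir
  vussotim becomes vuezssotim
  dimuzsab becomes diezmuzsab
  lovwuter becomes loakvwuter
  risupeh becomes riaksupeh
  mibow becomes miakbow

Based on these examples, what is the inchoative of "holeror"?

hoakleror

bivulzum and vussotim both end in -m yet inflect differently (bivulzumal, vuezssotim), so the final letter is not what conditions the rule; the last vowel is.
"holeror" has last vowel 'o'. The one such stem in the data (mibow → miakbow) inserts -ak- after the first vowel (as do lovwuter, risupeh), so the same rule applies.
The other patterns: stems whose last vowel is 'u' add -al; stems whose last vowel is 'a' or 'i' insert -ez- after the first vowel.
So holeror → hoakleror.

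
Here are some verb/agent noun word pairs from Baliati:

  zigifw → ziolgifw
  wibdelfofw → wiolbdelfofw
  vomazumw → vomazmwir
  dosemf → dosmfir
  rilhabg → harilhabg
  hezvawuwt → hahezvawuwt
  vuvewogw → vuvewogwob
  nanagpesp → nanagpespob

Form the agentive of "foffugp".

"foffugp" has second-to-last letter 'g'. The one such stem in the data (vuvewogw → vuvewogwob) adds -ob, so the same rule applies.
The other patterns: stems whose second-to-last letter is 'f' insert -ol- after the first vowel; stems whose second-to-last letter is 'm' delete the last vowel and add -ir; stems whose second-to-last letter is 'b' or 'w' add the prefix ha-.
So foffugp → foffugpob.

foffugpob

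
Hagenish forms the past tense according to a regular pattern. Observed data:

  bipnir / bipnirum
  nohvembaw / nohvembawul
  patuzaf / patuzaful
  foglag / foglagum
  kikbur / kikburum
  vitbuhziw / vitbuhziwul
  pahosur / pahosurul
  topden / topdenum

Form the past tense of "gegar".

"gegar" has 2 vowels. The stems with 2 vowels (foglag → foglagum, kikbur → kikburum, topden → topdenum) add -um.
The other pattern: stems with 3 vowels add -ul.
So gegar → gegarum.

gegarum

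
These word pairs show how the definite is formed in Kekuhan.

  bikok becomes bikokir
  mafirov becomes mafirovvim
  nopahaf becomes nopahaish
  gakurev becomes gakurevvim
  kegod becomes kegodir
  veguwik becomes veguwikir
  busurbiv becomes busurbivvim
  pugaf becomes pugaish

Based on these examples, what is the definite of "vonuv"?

vonuvvim

mafirov and kegod both have last vowel 'o' yet inflect differently (mafirovvim, kegodir), so the last vowel is not what conditions the rule; the final letter is.
"vonuv" ends in -v. The stems ending in -v (gakurev → gakurevvim, mafirov → mafirovvim, busurbiv → busurbivvim) double the final consonant and add -im.
So vonuv → vonuvvim.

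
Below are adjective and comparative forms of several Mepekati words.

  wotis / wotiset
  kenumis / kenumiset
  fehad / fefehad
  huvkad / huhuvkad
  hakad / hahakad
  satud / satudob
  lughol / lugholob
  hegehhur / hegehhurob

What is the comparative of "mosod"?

mosodob

"mosod" has last vowel 'o'. The one such stem in the data (lughol → lugholob) adds -ob, so the same rule applies.
So mosod → mosodob.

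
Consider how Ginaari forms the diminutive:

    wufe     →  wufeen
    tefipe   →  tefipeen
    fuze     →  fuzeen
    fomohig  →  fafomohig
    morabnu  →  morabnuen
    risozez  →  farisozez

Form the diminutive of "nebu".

nebuen

risozez and tefipe both have last vowel 'e' yet inflect differently (farisozez, tefipeen), so the last vowel is not what conditions the rule; whether the stem ends in a vowel or a consonant is.
"nebu" ends in a vowel. The stems ending in a vowel (tefipe → tefipeen, fuze → fuzeen, morabnu → morabnuen) add -en.
The other pattern: stems ending in a consonant add the prefix fa-.
So nebu → nebuen.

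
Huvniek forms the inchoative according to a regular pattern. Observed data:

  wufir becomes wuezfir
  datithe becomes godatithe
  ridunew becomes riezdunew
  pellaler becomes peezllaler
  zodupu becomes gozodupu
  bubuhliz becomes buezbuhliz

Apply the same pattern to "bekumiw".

ridunew and datithe both have last vowel 'e' yet inflect differently (riezdunew, godatithe), so the last vowel is not what conditions the rule; whether the stem ends in a vowel or a consonant is.
"bekumiw" ends in a consonant. The stems ending in a consonant (wufir → wuezfir, ridunew → riezdunew, bubuhliz → buezbuhliz) insert -ez- after the first vowel.
So bekumiw → beezkumiw.

beezkumiw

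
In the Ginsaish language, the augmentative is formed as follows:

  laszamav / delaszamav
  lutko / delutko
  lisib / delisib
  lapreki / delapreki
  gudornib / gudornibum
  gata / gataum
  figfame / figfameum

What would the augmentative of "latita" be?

delatita

"latita" begins with l-. The stems beginning with l- (laszamav → delaszamav, lutko → delutko, lisib → delisib) add the prefix de-.
The other pattern: stems beginning with f- or g- add -um.
So latita → delatita.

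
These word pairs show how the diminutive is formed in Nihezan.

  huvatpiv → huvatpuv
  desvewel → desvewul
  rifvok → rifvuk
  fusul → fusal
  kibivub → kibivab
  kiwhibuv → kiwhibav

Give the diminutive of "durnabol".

durnabul

kiwhibuv and huvatpiv both end in -v yet inflect differently (kiwhibav, huvatpuv), so the final letter is not what conditions the rule; the last vowel is.
"durnabol" has last vowel 'o'. The one such stem in the data (rifvok → rifvuk) changes the last vowel to 'u' (as do huvatpiv, desvewel), so the same rule applies.
The other pattern: stems whose last vowel is 'u' change the last vowel to 'a'.
So durnabol → durnabul.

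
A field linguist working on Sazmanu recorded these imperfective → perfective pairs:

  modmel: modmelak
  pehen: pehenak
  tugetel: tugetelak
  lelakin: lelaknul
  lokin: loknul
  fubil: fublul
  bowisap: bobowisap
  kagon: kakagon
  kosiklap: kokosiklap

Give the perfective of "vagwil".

pehen and lelakin both end in -n yet inflect differently (pehenak, lelaknul), so the final letter is not what conditions the rule; the last vowel is.
"vagwil" has last vowel 'i'. The stems whose last vowel is 'i' (lelakin → lelaknul, lokin → loknul, fubil → fublul) delete the last vowel and add -ul.
The other patterns: stems whose last vowel is 'e' add -ak; stems whose last vowel is 'a' or 'o' repeat the first consonant+vowel as a prefix.
So vagwil → vagwlul.

vagwlul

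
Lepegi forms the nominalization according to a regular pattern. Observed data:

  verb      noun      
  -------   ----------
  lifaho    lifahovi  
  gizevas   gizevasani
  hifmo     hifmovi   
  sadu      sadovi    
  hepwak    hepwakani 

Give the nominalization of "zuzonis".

hifmo and hepwak both begin with h- yet inflect differently (hifmovi, hepwakani), so the first letter is not what conditions the rule; whether the stem ends in a vowel or a consonant is.
"zuzonis" ends in a consonant. The stems ending in a consonant (gizevas → gizevasani, hepwak → hepwakani) add -ani.
The other pattern: stems ending in a vowel drop the final letter and add -ovi.
So zuzonis → zuzonisani.

zuzonisani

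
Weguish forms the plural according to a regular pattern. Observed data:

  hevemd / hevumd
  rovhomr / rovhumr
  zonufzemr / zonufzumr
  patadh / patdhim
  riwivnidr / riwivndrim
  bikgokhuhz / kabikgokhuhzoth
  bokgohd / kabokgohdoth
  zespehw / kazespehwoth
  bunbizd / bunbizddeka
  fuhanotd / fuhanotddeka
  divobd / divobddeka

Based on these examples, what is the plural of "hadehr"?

rovhomr and riwivnidr both end in -r yet inflect differently (rovhumr, riwivndrim), so the final letter is not what conditions the rule; the second-to-last letter is.
"hadehr" has second-to-last letter 'h'. The stems whose second-to-last letter is 'h' (bikgokhuhz → kabikgokhuhzoth, bokgohd → kabokgohdoth, zespehw → kazespehwoth) add ka- … -oth around the stem.
The other patterns: stems whose second-to-last letter is 'm' change the last vowel to 'u'; stems whose second-to-last letter is 'd' delete the last vowel and add -im; stems whose second-to-last letter is 'b', 't' or 'z' double the final consonant and add -eka.
So hadehr → kahadehroth.

kahadehroth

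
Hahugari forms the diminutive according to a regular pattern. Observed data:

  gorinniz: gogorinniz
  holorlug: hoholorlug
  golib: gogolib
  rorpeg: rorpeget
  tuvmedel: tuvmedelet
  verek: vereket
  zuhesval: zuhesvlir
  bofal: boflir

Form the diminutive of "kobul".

holorlug and rorpeg both end in -g yet inflect differently (hoholorlug, rorpeget), so the final letter is not what conditions the rule; the last vowel is.
"kobul" has last vowel 'u'. The one such stem in the data (holorlug → hoholorlug) repeats the first consonant+vowel as a prefix (as do gorinniz, golib), so the same rule applies.
The other patterns: stems whose last vowel is 'e' add -et; stems whose last vowel is 'a' delete the last vowel and add -ir.
So kobul → kokobul.

kokobul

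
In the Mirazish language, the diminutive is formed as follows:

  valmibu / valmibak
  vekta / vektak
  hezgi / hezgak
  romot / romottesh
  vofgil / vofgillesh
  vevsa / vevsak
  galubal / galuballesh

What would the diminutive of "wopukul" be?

wopukullesh

"wopukul" ends in a consonant. The stems ending in a consonant (vofgil → vofgillesh, romot → romottesh, galubal → galuballesh) double the final consonant and add -esh.
The other pattern: stems ending in a vowel drop the final letter and add -ak.
So wopukul → wopukullesh.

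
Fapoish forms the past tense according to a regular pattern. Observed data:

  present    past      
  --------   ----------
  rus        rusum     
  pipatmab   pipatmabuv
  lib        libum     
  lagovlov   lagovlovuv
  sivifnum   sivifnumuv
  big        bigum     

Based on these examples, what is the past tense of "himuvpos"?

lib and pipatmab both end in -b yet inflect differently (libum, pipatmabuv), so the final letter is not what conditions the rule; the number of vowels is.
"himuvpos" has 3 vowels. The stems with 3 vowels (sivifnum → sivifnumuv, pipatmab → pipatmabuv, lagovlov → lagovlovuv) add -uv.
The other pattern: stems with 1 vowel add -um.
So himuvpos → himuvposuv.

himuvposuv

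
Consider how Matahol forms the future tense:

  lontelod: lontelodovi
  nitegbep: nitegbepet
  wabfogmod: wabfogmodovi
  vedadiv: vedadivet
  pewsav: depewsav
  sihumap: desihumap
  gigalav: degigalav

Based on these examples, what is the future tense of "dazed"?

dazedet

"dazed" has last vowel 'e'. The one such stem in the data (nitegbep → nitegbepet) adds -et, so the same rule applies.
The other patterns: stems whose last vowel is 'a' add the prefix de-; stems whose last vowel is 'o' add -ovi.
So dazed → dazedet.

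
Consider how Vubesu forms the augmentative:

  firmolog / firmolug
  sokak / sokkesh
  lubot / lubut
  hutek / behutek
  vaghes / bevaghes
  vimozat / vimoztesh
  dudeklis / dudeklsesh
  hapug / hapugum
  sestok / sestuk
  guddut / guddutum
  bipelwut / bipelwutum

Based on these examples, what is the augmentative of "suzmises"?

besuzmises

hutek and sestok both end in -k yet inflect differently (behutek, sestuk), so the final letter is not what conditions the rule; the last vowel is.
"suzmises" has last vowel 'e'. The stems whose last vowel is 'e' (hutek → behutek, vaghes → bevaghes) add the prefix be-.
So suzmises → besuzmises.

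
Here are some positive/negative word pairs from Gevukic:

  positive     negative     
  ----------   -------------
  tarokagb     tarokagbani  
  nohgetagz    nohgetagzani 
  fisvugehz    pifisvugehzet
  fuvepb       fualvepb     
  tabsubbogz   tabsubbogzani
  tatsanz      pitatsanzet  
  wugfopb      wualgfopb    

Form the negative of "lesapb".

lealsapb

fuvepb and tarokagb both end in -b yet inflect differently (fualvepb, tarokagbani), so the final letter is not what conditions the rule; the second-to-last letter is.
"lesapb" has second-to-last letter 'p'. The stems whose second-to-last letter is 'p' (fuvepb → fualvepb, wugfopb → wualgfopb) insert -al- after the first vowel.
The other patterns: stems whose second-to-last letter is 'g' add -ani; stems whose second-to-last letter is 'h' or 'n' add pi- … -et around the stem.
So lesapb → lealsapb.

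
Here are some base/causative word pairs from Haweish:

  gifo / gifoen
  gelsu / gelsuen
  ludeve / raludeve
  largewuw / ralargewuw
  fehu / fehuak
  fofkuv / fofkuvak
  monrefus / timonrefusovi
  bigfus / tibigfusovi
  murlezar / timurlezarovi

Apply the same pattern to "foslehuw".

foslehuwak

gelsu and fehu both end in -u yet inflect differently (gelsuen, fehuak), so the final letter is not what conditions the rule; the first letter is.
"foslehuw" begins with f-. The stems beginning with f- (fehu → fehuak, fofkuv → fofkuvak) add -ak.
So foslehuw → foslehuwak.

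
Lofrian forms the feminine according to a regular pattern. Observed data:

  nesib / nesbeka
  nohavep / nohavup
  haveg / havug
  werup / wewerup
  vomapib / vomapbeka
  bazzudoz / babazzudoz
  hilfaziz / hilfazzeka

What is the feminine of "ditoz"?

nohavep and werup both end in -p yet inflect differently (nohavup, wewerup), so the final letter is not what conditions the rule; the last vowel is.
"ditoz" has last vowel 'o'. The one such stem in the data (bazzudoz → babazzudoz) repeats the first consonant+vowel as a prefix (as does werup), so the same rule applies.
The other patterns: stems whose last vowel is 'e' change the last vowel to 'u'; stems whose last vowel is 'i' delete the last vowel and add -eka.
So ditoz → diditoz.

diditoz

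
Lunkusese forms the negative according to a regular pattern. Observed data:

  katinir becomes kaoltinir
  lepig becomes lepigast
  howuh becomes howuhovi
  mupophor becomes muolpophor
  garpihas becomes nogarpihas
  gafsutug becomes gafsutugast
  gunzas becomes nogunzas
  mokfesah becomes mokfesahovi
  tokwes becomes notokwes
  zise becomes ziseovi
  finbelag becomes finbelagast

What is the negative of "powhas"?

"powhas" ends in -s. The stems ending in -s (garpihas → nogarpihas, gunzas → nogunzas, tokwes → notokwes) add the prefix no-.
So powhas → nopowhas.

nopowhas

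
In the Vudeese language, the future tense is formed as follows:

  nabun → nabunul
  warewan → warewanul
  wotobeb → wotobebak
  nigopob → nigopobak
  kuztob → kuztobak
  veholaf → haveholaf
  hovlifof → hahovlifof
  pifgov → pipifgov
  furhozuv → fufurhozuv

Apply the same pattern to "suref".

"suref" ends in -f. The stems ending in -f (veholaf → haveholaf, hovlifof → hahovlifof) add the prefix ha-.
So suref → hasuref.

hasuref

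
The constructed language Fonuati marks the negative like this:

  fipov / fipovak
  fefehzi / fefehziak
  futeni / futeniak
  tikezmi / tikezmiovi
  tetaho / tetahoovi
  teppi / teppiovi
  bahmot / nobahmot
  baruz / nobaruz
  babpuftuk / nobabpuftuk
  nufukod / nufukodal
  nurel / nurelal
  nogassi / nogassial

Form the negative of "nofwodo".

fefehzi and tikezmi both end in -i yet inflect differently (fefehziak, tikezmiovi), so the final letter is not what conditions the rule; the first letter is.
"nofwodo" begins with n-. The stems beginning with n- (nufukod → nufukodal, nurel → nurelal, nogassi → nogassial) add -al.
So nofwodo → nofwodoal.

nofwodoal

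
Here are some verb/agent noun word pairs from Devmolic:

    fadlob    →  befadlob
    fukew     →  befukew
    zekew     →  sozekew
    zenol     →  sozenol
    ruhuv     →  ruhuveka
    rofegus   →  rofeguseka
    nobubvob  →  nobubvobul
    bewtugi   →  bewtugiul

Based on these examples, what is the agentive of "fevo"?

fukew and zekew both end in -w yet inflect differently (befukew, sozekew), so the final letter is not what conditions the rule; the first letter is.
"fevo" begins with f-. The stems beginning with f- (fadlob → befadlob, fukew → befukew) add the prefix be-.
So fevo → befevo.

befevo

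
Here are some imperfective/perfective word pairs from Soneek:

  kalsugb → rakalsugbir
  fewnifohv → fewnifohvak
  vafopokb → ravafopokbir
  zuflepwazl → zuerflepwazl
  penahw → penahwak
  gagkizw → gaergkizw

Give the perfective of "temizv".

"temizv" has second-to-last letter 'z'. The stems whose second-to-last letter is 'z' (gagkizw → gaergkizw, zuflepwazl → zuerflepwazl) insert -er- after the first vowel.
The other patterns: stems whose second-to-last letter is 'h' add -ak; stems whose second-to-last letter is 'g' or 'k' add ra- … -ir around the stem.
So temizv → teermizv.

teermizv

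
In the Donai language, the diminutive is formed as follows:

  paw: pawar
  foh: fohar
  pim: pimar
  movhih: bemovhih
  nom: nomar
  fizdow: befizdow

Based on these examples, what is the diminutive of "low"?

lowar

movhih and foh both end in -h yet inflect differently (bemovhih, fohar), so the final letter is not what conditions the rule; the number of vowels is.
"low" has 1 vowel. The stems with 1 vowel (pim → pimar, foh → fohar, nom → nomar) add -ar.
The other pattern: stems with 2 vowels add the prefix be-.
So low → lowar.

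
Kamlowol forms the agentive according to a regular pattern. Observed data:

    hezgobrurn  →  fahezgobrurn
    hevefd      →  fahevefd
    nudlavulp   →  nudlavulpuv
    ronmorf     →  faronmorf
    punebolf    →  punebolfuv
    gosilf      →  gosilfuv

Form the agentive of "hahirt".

fahahirt

"hahirt" has second-to-last letter 'r'. The stems whose second-to-last letter is 'r' (ronmorf → faronmorf, hezgobrurn → fahezgobrurn) add the prefix fa-.
So hahirt → fahahirt.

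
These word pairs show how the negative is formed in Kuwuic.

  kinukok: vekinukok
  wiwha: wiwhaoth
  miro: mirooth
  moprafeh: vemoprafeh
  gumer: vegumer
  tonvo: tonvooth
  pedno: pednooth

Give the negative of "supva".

supvaoth

kinukok and miro both have last vowel 'o' yet inflect differently (vekinukok, mirooth), so the last vowel is not what conditions the rule; whether the stem ends in a vowel or a consonant is.
"supva" ends in a vowel. The stems ending in a vowel (miro → mirooth, wiwha → wiwhaoth, pedno → pednooth) add -oth.
So supva → supvaoth.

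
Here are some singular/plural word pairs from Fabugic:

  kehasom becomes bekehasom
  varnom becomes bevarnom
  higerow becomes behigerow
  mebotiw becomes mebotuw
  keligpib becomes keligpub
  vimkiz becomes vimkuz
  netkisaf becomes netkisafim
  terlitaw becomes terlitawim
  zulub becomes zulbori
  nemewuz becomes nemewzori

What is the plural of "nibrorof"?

benibrorof

higerow and mebotiw both end in -w yet inflect differently (behigerow, mebotuw), so the final letter is not what conditions the rule; the last vowel is.
"nibrorof" has last vowel 'o'. The stems whose last vowel is 'o' (kehasom → bekehasom, varnom → bevarnom, higerow → behigerow) add the prefix be-.
The other patterns: stems whose last vowel is 'i' change the last vowel to 'u'; stems whose last vowel is 'a' add -im; stems whose last vowel is 'u' delete the last vowel and add -ori.
So nibrorof → benibrorof.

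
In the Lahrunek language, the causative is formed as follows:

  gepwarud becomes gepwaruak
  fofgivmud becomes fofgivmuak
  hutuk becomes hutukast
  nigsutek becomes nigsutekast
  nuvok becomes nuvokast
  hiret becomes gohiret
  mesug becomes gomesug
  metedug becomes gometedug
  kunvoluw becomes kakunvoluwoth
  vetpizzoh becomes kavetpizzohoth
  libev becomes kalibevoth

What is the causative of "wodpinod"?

"wodpinod" ends in -d. The stems ending in -d (gepwarud → gepwaruak, fofgivmud → fofgivmuak) drop the final letter and add -ak.
So wodpinod → wodpinoak.

wodpinoak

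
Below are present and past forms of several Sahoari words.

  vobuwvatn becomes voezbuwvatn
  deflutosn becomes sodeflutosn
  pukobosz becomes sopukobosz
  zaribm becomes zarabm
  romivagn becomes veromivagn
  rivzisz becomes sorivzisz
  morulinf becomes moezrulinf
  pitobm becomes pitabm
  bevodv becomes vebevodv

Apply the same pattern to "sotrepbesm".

sosotrepbesm

vobuwvatn and deflutosn both end in -n yet inflect differently (voezbuwvatn, sodeflutosn), so the final letter is not what conditions the rule; the second-to-last letter is.
"sotrepbesm" has second-to-last letter 's'. The stems whose second-to-last letter is 's' (pukobosz → sopukobosz, deflutosn → sodeflutosn, rivzisz → sorivzisz) add the prefix so-.
The other patterns: stems whose second-to-last letter is 'b' change the last vowel to 'a'; stems whose second-to-last letter is 'n' or 't' insert -ez- after the first vowel; stems whose second-to-last letter is 'd' or 'g' add the prefix ve-.
So sotrepbesm → sosotrepbesm.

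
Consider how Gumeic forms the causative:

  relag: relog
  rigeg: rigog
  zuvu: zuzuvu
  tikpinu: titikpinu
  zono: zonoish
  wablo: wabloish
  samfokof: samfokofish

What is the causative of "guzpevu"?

zuvu and zono both begin with z- yet inflect differently (zuzuvu, zonoish), so the first letter is not what conditions the rule; the final letter is.
"guzpevu" ends in -u. The stems ending in -u (zuvu → zuzuvu, tikpinu → titikpinu) repeat the first consonant+vowel as a prefix.
The other patterns: stems ending in -g change the last vowel to 'o'; stems ending in -f or -o add -ish.
So guzpevu → guguzpevu.

guguzpevu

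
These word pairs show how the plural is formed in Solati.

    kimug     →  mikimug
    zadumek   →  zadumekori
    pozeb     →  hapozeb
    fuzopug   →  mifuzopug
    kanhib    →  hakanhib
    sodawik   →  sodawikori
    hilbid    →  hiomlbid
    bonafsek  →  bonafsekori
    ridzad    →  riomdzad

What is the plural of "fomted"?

"fomted" ends in -d. The stems ending in -d (hilbid → hiomlbid, ridzad → riomdzad) insert -om- after the first vowel.
The other patterns: stems ending in -b add the prefix ha-; stems ending in -k add -ori; stems ending in -g add the prefix mi-.
So fomted → foommted.

foommted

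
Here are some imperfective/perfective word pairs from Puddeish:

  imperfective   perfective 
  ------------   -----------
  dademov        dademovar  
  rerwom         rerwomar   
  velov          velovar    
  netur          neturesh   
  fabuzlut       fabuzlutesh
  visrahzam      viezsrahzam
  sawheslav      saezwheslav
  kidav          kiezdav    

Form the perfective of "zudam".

rerwom and visrahzam both end in -m yet inflect differently (rerwomar, viezsrahzam), so the final letter is not what conditions the rule; the last vowel is.
"zudam" has last vowel 'a'. The stems whose last vowel is 'a' (visrahzam → viezsrahzam, sawheslav → saezwheslav, kidav → kiezdav) insert -ez- after the first vowel.
The other patterns: stems whose last vowel is 'o' add -ar; stems whose last vowel is 'u' add -esh.
So zudam → zuezdam.

zuezdam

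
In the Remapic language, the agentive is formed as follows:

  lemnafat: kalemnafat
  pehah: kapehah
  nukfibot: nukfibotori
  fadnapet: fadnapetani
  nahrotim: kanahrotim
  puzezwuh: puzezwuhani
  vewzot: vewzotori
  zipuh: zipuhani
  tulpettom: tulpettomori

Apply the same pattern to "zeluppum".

vewzot and fadnapet both end in -t yet inflect differently (vewzotori, fadnapetani), so the final letter is not what conditions the rule; the last vowel is.
"zeluppum" has last vowel 'u'. The stems whose last vowel is 'u' (puzezwuh → puzezwuhani, zipuh → zipuhani) add -ani.
The other patterns: stems whose last vowel is 'o' add -ori; stems whose last vowel is 'a' or 'i' add the prefix ka-.
So zeluppum → zeluppumani.

zeluppumani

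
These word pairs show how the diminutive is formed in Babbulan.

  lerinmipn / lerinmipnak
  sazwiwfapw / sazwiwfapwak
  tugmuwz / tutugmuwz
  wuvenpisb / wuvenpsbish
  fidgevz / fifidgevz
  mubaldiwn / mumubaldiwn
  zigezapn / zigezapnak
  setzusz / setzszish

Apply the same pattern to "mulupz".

"mulupz" has second-to-last letter 'p'. The stems whose second-to-last letter is 'p' (sazwiwfapw → sazwiwfapwak, lerinmipn → lerinmipnak, zigezapn → zigezapnak) add -ak.
So mulupz → mulupzak.

mulupzak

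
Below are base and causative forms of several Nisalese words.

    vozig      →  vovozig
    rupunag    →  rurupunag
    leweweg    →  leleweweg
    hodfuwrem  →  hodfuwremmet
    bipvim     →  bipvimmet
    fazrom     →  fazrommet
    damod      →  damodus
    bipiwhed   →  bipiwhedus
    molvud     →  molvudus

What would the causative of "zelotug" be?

leweweg and hodfuwrem both have last vowel 'e' yet inflect differently (leleweweg, hodfuwremmet), so the last vowel is not what conditions the rule; the final letter is.
"zelotug" ends in -g. The stems ending in -g (vozig → vovozig, rupunag → rurupunag, leweweg → leleweweg) repeat the first consonant+vowel as a prefix.
The other patterns: stems ending in -m double the final consonant and add -et; stems ending in -d add -us.
So zelotug → zezelotug.

zezelotug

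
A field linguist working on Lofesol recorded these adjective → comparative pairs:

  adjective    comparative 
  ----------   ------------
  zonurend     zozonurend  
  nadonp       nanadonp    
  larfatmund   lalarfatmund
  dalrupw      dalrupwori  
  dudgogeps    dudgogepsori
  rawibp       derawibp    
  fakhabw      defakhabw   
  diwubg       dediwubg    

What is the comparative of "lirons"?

lilirons

nadonp and rawibp both end in -p yet inflect differently (nanadonp, derawibp), so the final letter is not what conditions the rule; the second-to-last letter is.
"lirons" has second-to-last letter 'n'. The stems whose second-to-last letter is 'n' (zonurend → zozonurend, nadonp → nanadonp, larfatmund → lalarfatmund) repeat the first consonant+vowel as a prefix.
The other patterns: stems whose second-to-last letter is 'p' add -ori; stems whose second-to-last letter is 'b' add the prefix de-.
So lirons → lilirons.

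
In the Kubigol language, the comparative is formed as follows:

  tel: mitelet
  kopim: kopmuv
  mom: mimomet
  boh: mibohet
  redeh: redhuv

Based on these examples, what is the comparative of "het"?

boh and redeh both end in -h yet inflect differently (mibohet, redhuv), so the final letter is not what conditions the rule; the number of vowels is.
"het" has 1 vowel. The stems with 1 vowel (boh → mibohet, mom → mimomet, tel → mitelet) add mi- … -et around the stem.
So het → mihetet.

mihetet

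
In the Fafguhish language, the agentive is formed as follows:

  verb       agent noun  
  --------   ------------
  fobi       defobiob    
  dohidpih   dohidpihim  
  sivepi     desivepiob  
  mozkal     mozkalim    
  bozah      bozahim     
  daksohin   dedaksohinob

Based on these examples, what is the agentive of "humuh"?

sivepi and dohidpih both have last vowel 'i' yet inflect differently (desivepiob, dohidpihim), so the last vowel is not what conditions the rule; the final letter is.
"humuh" ends in -h. The stems ending in -h (dohidpih → dohidpihim, bozah → bozahim) add -im.
So humuh → humuhim.

humuhim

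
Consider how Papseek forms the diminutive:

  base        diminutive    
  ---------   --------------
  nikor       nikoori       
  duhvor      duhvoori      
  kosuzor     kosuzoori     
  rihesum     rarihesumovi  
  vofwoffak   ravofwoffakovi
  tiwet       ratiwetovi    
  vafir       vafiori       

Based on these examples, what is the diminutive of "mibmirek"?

ramibmirekovi

vafir and vofwoffak both begin with v- yet inflect differently (vafiori, ravofwoffakovi), so the first letter is not what conditions the rule; the final letter is.
"mibmirek" ends in -k. The one such stem in the data (vofwoffak → ravofwoffakovi) adds ra- … -ovi around the stem, so the same rule applies.
The other pattern: stems ending in -r drop the final letter and add -ori.
So mibmirek → ramibmirekovi.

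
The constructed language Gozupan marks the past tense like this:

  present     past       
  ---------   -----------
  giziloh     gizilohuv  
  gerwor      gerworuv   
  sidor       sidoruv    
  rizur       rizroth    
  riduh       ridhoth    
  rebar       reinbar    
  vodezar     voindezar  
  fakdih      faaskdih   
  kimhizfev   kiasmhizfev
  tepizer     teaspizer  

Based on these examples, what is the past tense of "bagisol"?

bagisoluv

gerwor and rizur both end in -r yet inflect differently (gerworuv, rizroth), so the final letter is not what conditions the rule; the last vowel is.
"bagisol" has last vowel 'o'. The stems whose last vowel is 'o' (giziloh → gizilohuv, gerwor → gerworuv, sidor → sidoruv) add -uv.
The other patterns: stems whose last vowel is 'u' delete the last vowel and add -oth; stems whose last vowel is 'a' insert -in- after the first vowel; stems whose last vowel is 'e' or 'i' insert -as- after the first vowel.
So bagisol → bagisoluv.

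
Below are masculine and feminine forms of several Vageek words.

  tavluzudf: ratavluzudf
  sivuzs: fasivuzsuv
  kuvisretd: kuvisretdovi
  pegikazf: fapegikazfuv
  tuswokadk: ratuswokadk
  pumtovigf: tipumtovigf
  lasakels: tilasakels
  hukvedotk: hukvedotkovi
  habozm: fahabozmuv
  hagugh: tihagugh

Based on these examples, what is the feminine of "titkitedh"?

pegikazf and tavluzudf both end in -f yet inflect differently (fapegikazfuv, ratavluzudf), so the final letter is not what conditions the rule; the second-to-last letter is.
"titkitedh" has second-to-last letter 'd'. The stems whose second-to-last letter is 'd' (tavluzudf → ratavluzudf, tuswokadk → ratuswokadk) add the prefix ra-.
So titkitedh → ratitkitedh.

ratitkitedh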